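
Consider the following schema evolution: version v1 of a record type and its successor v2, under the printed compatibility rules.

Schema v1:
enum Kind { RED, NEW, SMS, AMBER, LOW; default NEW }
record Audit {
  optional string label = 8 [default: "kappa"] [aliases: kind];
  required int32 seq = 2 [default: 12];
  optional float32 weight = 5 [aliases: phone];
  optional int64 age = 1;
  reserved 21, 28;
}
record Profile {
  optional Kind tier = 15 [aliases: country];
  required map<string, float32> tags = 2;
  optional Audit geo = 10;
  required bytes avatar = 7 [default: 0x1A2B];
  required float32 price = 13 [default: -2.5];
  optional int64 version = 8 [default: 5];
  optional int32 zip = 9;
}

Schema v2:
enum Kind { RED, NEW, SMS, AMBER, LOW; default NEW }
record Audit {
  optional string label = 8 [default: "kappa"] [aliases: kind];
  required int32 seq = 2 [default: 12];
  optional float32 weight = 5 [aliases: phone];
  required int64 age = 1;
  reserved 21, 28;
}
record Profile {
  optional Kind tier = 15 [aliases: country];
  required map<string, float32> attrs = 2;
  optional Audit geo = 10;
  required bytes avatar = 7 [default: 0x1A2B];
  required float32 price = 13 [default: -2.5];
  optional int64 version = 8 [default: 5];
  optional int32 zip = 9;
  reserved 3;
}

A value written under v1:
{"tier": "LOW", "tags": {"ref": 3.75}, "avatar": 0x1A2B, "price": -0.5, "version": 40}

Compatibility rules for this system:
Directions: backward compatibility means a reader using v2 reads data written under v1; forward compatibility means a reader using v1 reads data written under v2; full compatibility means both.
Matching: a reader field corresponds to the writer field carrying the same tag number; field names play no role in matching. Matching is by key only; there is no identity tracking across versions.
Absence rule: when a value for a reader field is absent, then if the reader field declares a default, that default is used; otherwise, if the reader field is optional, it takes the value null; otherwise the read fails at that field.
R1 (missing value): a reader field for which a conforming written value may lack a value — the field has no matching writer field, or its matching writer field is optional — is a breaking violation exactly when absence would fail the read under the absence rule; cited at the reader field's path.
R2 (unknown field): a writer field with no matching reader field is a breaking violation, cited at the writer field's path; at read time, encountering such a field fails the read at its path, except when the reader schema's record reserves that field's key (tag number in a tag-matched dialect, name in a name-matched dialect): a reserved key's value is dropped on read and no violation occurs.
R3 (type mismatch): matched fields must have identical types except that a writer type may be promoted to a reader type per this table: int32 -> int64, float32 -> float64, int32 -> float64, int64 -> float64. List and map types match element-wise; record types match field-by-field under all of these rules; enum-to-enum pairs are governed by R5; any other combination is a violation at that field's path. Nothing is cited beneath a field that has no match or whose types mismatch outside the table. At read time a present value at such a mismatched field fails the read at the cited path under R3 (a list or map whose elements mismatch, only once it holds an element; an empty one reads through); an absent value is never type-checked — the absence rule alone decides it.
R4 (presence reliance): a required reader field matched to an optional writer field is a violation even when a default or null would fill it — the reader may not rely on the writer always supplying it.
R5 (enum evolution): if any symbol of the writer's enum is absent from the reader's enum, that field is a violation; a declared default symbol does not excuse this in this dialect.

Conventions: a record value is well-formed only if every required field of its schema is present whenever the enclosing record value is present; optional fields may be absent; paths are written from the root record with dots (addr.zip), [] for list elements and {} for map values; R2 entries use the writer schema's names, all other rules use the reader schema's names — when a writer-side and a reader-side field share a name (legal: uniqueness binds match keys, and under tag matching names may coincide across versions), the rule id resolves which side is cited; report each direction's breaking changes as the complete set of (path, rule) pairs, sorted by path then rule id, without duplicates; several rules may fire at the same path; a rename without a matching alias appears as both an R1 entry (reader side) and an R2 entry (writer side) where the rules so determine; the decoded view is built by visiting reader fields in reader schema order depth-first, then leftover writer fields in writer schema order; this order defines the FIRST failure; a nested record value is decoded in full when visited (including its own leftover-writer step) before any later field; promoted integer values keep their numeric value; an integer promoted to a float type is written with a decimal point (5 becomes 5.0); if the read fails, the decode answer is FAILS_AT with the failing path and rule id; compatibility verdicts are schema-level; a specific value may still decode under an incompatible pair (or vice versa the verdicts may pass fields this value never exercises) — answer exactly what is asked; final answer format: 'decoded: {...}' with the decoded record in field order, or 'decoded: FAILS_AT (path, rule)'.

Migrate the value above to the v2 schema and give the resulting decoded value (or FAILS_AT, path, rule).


the writer's type comes first in each Profile pair
decode walk for Profile under reader schema v2:
  tier := "LOW"
  attrs := {"ref": 3.75} (from writer tags)
  geo := null (absent, optional -> null)
  avatar := 0x1A2B
  price := -0.5
  version := 40
  zip := null (absent, optional -> null)
  => decoded: {"tier": "LOW", "attrs": {"ref": 3.75}, "geo": null, "avatar": 0x1A2B, "price": -0.5, "version": 40, "zip": null}
the rest of the Profile diff is inert for this question:
  field age in record Audit: optional changed to required -> a verdict-level change on Profile — the shown value reads the same

decoded: {"tier": "LOW", "attrs": {"ref": 3.75}, "geo": null, "avatar": 0x1A2B, "price": -0.5, "version": 40, "zip": null}


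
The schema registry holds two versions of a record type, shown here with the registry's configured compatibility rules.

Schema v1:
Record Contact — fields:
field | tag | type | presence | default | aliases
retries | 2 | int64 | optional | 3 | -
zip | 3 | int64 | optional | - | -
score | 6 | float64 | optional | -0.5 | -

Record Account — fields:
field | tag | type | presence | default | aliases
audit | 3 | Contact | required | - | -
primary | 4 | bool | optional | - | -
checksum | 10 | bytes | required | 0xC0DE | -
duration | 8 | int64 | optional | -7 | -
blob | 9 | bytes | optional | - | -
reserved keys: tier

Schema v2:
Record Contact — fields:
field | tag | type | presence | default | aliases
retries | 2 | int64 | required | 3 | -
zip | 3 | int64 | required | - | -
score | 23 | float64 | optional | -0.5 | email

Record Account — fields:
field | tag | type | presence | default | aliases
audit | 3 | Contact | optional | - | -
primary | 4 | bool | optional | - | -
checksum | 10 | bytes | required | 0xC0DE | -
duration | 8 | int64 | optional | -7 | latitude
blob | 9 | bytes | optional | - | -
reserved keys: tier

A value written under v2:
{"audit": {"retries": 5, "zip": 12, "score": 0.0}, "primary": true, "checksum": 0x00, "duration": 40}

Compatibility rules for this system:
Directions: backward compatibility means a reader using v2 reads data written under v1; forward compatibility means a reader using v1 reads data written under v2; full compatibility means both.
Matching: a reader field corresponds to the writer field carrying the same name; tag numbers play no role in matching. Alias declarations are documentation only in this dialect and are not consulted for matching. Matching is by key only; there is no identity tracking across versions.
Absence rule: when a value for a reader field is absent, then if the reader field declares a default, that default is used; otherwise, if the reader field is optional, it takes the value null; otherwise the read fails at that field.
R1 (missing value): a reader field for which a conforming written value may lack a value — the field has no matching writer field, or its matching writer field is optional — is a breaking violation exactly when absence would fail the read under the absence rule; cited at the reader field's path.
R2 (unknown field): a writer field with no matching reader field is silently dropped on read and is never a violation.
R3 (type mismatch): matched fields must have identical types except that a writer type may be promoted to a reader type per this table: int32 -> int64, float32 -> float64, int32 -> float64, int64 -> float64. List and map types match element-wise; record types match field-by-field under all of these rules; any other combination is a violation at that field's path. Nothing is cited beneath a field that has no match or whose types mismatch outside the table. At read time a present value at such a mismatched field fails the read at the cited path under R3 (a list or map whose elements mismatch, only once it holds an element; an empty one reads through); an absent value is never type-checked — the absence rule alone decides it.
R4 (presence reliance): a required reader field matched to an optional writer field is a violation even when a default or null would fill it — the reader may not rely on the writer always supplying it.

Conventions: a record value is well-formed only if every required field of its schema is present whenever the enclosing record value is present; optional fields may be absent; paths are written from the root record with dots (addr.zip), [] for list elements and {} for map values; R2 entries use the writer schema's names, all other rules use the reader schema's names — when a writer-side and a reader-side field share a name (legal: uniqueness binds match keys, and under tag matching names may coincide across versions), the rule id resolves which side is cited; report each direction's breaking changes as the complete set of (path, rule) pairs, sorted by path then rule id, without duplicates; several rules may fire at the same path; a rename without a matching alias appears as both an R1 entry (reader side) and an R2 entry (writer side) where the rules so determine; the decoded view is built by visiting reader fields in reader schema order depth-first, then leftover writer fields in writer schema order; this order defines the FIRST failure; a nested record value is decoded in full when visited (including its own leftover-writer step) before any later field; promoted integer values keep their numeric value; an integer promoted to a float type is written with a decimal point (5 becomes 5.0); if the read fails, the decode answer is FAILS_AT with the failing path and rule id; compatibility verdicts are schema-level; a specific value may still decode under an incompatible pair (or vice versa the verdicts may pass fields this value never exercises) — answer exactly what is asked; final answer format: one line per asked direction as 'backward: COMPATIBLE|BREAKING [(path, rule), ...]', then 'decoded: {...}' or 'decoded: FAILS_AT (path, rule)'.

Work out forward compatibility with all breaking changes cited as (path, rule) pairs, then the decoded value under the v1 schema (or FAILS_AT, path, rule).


forward: BREAKING [(audit, R1), (audit, R4)]; decoded: {"audit": {"retries": 5, "zip": 12, "score": 0.0}, "primary": true, "checksum": 0x00, "duration": 40, "blob": null}

in Account below, arrows point writer -> reader
forward analysis of Account with v1 as reader and v2 as writer:
  writer optional, Contact -> Contact: reader audit maps from writer audit
  writer optional, bool -> bool: reader primary maps from writer primary
  writer required, bytes -> bytes: reader checksum maps from writer checksum
  writer optional, int64 -> int64: reader duration maps from writer duration
  writer optional, bytes -> bytes: reader blob maps from writer blob
  writer required, int64 -> int64: reader audit.retries maps from writer audit.retries
  writer required, int64 -> int64: reader audit.zip maps from writer audit.zip
  writer optional, float64 -> float64: reader audit.score maps from writer audit.score
  R1 fires at audit
  R4 fires at audit
  forward on Account therefore BREAKING (2)
decode (reader v1):
  audit.retries := 5
  audit.zip := 12
  audit.score := 0.0
  primary := true
  checksum := 0x00
  duration := 40
  blob := null (absent, optional -> null)
  => decoded: {"audit": {"retries": 5, "zip": 12, "score": 0.0}, "primary": true, "checksum": 0x00, "duration": 40, "blob": null}
remaining Account differences; none change what is asked:
  field score in record Contact: tag 6 changed to 23 -> no rule fires on it in Account's dialect; the asked verdict holds
  field zip in record Contact: optional changed to required -> matters only for Account's backward compatibility — outside the asked direction
  field retries in record Contact: optional changed to required -> matters only for Account's backward compatibility — outside the asked direction


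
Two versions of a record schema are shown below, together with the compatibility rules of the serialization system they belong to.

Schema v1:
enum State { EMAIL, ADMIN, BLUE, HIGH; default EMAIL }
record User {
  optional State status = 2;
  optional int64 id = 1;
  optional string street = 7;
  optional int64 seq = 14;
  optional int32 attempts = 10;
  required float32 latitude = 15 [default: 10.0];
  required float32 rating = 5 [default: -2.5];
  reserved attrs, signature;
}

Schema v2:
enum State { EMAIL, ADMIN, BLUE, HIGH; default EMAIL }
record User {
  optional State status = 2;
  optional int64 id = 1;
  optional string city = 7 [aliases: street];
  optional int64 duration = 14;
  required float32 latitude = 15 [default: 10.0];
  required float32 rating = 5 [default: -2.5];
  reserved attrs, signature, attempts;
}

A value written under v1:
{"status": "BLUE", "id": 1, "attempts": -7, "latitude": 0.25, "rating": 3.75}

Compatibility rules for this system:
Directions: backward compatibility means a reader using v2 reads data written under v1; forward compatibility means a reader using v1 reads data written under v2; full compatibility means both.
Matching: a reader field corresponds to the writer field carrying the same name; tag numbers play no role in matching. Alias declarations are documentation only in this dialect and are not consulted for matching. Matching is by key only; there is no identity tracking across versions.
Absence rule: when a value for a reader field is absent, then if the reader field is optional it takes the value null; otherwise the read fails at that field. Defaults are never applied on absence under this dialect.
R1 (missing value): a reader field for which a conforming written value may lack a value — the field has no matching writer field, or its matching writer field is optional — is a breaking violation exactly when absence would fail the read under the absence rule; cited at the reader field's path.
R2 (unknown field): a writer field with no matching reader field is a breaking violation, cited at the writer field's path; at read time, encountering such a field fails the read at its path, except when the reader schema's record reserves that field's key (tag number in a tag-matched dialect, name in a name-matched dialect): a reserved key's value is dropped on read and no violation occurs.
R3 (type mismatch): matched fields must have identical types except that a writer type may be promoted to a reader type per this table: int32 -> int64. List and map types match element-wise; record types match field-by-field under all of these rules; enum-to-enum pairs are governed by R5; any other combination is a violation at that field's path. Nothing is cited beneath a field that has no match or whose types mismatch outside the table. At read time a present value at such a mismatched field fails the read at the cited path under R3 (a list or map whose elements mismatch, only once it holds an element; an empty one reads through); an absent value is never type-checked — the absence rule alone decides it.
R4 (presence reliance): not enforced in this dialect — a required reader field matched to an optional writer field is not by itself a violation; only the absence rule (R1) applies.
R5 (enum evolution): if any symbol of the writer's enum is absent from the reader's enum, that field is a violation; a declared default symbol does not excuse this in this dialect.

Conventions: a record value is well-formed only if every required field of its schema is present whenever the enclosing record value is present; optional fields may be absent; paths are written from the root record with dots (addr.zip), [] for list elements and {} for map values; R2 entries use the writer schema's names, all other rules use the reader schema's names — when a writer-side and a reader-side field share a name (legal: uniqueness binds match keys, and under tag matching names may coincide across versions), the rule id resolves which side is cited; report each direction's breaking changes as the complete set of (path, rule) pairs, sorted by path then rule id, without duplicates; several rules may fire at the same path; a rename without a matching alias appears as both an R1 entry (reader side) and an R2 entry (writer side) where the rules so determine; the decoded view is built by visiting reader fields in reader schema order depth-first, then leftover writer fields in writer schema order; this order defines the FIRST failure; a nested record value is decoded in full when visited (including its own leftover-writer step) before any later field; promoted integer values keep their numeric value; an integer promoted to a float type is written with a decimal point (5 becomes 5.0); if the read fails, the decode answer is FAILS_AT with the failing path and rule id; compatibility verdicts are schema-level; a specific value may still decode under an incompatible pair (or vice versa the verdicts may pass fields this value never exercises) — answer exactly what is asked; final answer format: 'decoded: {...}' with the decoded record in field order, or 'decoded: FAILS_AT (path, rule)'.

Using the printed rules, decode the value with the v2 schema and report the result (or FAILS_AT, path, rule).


decoded: {"status": "BLUE", "id": 1, "city": null, "duration": null, "latitude": 0.25, "rating": 3.75}

in User below, arrows point writer -> reader
decoding the User value with the v2 reader:
  status := "BLUE"
  id := 1
  city := null (absent, optional -> null)
  duration := null (absent, optional -> null)
  latitude := 0.25
  rating := 3.75
  writer attempts: reserved -> dropped
  => decoded: {"status": "BLUE", "id": 1, "city": null, "duration": null, "latitude": 0.25, "rating": 3.75}


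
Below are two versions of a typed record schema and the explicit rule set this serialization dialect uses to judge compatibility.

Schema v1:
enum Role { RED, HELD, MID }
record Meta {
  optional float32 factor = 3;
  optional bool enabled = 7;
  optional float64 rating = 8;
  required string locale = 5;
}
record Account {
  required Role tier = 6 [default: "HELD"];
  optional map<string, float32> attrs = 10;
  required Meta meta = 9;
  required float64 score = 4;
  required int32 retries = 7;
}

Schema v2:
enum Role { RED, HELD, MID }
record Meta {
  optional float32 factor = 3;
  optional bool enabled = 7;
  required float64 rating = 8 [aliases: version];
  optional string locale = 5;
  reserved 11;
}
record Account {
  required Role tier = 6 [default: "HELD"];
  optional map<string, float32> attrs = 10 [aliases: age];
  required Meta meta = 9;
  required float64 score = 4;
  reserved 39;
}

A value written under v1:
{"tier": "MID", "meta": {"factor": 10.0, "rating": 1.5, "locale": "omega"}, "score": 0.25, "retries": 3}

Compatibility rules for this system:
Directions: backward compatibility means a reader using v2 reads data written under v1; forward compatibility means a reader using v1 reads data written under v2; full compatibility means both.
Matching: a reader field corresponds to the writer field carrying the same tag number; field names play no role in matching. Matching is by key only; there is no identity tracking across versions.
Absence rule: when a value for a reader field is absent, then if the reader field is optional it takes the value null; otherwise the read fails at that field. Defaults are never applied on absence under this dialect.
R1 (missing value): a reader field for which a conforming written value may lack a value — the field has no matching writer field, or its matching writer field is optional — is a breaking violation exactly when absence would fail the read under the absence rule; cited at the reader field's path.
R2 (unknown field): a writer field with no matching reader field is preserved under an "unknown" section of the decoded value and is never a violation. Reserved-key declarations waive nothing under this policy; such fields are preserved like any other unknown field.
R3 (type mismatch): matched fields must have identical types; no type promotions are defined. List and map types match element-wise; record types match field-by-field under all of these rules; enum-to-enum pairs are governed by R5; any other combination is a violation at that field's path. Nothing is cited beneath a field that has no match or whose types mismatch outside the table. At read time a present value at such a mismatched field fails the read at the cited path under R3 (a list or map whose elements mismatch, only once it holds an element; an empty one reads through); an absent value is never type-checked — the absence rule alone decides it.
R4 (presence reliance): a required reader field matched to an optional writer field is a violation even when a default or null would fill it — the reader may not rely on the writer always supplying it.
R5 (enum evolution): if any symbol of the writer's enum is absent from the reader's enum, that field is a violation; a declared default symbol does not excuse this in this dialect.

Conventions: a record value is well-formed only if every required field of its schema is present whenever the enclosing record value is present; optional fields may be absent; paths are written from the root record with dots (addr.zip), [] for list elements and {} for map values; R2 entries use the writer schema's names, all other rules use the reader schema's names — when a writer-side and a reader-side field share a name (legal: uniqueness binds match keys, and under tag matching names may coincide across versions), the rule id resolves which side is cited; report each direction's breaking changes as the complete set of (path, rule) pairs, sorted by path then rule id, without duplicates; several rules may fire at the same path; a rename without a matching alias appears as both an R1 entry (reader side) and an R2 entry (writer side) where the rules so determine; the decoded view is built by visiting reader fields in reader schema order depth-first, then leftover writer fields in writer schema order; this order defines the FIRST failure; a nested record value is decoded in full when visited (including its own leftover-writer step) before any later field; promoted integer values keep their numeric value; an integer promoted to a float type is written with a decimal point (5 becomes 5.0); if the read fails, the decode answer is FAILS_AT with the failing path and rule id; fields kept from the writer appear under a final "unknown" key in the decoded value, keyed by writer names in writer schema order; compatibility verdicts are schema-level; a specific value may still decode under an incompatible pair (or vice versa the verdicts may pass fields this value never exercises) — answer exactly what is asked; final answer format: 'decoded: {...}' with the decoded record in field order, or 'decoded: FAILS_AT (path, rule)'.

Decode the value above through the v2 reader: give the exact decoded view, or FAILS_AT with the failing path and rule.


decoded: {"tier": "MID", "attrs": null, "meta": {"factor": 10.0, "enabled": null, "rating": 1.5, "locale": "omega"}, "score": 0.25, "unknown": {"retries": 3}}

arrows below run writer -> reader for Account
migrating the Account value to v2:
  tier := "MID"
  attrs := null (absent, optional -> null)
  meta.factor := 10.0
  meta.enabled := null (absent, optional -> null)
  meta.rating := 1.5
  meta.locale := "omega"
  score := 0.25
  writer retries: kept under "unknown"
  => decoded: {"tier": "MID", "attrs": null, "meta": {"factor": 10.0, "enabled": null, "rating": 1.5, "locale": "omega"}, "score": 0.25, "unknown": {"retries": 3}}
the rest of the Account diff is inert for this question:
  field locale in record Meta: required changed to optional -> shifts the Account verdicts, not this decode
  field rating in record Meta: optional changed to required -> shifts the Account verdicts, not this decode


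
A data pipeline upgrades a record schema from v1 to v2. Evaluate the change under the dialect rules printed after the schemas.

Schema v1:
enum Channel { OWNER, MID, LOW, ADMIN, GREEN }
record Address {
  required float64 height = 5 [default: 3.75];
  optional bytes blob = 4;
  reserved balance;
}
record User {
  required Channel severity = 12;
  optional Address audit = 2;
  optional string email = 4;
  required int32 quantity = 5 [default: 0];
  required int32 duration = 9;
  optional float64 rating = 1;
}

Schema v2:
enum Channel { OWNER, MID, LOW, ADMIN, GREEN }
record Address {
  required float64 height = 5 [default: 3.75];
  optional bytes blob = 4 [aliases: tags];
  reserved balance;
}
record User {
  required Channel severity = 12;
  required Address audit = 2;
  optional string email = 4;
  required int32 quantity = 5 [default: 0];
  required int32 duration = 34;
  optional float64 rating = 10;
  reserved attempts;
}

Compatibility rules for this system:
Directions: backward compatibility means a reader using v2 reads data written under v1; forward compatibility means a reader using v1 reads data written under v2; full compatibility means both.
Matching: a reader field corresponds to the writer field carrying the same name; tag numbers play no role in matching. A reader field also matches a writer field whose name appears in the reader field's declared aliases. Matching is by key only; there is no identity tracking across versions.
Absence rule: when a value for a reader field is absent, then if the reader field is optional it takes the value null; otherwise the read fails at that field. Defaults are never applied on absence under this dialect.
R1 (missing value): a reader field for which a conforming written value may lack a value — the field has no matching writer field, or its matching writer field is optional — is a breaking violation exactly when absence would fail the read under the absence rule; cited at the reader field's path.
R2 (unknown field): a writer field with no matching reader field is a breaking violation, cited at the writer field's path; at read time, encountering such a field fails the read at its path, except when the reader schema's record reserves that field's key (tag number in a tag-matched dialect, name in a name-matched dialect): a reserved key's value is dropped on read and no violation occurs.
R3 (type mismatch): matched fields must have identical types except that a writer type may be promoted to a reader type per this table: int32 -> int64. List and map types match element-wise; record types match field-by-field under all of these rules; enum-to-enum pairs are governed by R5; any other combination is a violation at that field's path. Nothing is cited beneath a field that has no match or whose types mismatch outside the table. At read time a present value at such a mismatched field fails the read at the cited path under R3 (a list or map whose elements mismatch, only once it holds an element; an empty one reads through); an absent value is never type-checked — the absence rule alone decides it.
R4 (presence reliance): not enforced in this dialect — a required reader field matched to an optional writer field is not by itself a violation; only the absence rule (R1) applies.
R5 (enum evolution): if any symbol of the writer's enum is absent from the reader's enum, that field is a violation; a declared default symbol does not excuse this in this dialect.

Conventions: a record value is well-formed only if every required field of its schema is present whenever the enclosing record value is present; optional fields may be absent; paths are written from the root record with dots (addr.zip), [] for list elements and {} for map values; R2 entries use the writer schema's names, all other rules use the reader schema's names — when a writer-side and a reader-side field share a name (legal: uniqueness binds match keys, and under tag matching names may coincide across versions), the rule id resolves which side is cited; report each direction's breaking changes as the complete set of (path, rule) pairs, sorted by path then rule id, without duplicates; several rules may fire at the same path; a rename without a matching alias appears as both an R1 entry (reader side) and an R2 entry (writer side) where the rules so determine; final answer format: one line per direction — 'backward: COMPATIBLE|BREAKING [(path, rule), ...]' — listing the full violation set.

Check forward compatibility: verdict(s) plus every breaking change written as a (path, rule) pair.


forward: COMPATIBLE []

in User below, arrows point writer -> reader
forward analysis of User with v1 as reader and v2 as writer:
  writer required, Channel -> Channel: reader severity maps from writer severity
  writer required, Address -> Address: reader audit maps from writer audit
  writer optional, string -> string: reader email maps from writer email
  writer required, int32 -> int32: reader quantity maps from writer quantity
  writer required, int32 -> int32: reader duration maps from writer duration
  writer optional, float64 -> float64: reader rating maps from writer rating
  writer required, float64 -> float64: reader audit.height maps from writer audit.height
  writer optional, bytes -> bytes: reader audit.blob maps from writer audit.blob
  => forward: COMPATIBLE
ruling out the remaining User differences:
  field rating in record User: tag 1 changed to 10 -> inert for the asked User verdict: nothing fires
  field duration in record User: tag 9 changed to 34 -> inert for the asked User verdict: nothing fires
  field audit in record User: optional changed to required -> affects backward compatibility only, which is not asked


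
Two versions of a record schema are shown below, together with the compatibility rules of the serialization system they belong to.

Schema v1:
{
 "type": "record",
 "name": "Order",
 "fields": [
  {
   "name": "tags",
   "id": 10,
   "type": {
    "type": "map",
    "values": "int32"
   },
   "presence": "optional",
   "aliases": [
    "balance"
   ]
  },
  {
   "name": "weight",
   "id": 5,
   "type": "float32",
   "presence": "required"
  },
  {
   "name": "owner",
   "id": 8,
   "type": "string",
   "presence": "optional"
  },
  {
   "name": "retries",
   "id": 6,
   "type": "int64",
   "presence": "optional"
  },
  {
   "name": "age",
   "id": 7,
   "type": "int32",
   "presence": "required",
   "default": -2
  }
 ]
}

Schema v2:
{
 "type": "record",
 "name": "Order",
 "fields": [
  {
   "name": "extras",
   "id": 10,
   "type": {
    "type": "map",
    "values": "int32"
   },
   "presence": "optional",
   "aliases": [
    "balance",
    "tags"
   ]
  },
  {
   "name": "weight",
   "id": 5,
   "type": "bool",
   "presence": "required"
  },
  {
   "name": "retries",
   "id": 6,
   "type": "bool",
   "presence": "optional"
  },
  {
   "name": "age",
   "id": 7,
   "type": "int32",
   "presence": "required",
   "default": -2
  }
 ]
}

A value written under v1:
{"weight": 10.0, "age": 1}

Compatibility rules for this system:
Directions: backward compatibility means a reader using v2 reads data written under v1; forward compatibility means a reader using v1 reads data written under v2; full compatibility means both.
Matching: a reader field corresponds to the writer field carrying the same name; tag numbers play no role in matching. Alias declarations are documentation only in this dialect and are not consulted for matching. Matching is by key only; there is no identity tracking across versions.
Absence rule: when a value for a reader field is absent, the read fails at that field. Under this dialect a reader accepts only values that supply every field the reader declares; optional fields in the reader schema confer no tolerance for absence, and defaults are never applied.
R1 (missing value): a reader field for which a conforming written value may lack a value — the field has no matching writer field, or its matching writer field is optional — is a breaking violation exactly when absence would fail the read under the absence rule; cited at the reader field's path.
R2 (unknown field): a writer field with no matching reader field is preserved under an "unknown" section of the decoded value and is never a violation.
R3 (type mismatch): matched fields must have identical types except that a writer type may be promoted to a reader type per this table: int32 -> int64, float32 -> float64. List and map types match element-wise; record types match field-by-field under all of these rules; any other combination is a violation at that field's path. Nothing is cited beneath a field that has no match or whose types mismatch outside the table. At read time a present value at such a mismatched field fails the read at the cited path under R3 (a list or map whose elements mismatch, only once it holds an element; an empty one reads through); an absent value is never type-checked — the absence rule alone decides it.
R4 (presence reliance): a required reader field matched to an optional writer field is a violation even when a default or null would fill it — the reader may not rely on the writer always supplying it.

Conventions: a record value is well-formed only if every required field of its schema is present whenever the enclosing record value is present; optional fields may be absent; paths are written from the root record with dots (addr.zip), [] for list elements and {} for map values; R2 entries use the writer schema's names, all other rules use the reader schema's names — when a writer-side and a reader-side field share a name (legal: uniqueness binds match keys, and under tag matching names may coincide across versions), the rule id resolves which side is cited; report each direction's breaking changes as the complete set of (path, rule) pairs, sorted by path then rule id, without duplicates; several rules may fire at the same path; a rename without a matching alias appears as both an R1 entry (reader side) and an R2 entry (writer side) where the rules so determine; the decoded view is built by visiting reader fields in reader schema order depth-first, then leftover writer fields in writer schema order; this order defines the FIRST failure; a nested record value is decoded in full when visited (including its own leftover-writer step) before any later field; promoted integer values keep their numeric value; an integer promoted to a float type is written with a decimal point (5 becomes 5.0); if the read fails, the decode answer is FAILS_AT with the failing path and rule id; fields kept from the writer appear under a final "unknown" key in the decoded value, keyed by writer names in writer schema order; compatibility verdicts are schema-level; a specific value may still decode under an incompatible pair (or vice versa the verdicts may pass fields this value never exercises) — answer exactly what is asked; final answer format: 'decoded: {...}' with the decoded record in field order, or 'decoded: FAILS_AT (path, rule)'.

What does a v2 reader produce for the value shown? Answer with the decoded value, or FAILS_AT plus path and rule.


each type pair in Order: writer, then reader
decode (reader v2):
  read fails at extras under R1 (no fill)
  => FAILS_AT (extras, R1)
ruling out the remaining Order differences:
  removed field owner from record Order -> a verdict-level change on Order — the shown value reads the same
  field weight in record Order: type float32 changed to bool -> a verdict-level change on Order — the shown value reads the same
  field retries in record Order: type int64 changed to bool -> a verdict-level change on Order — the shown value reads the same

decoded: FAILS_AT (extras, R1)


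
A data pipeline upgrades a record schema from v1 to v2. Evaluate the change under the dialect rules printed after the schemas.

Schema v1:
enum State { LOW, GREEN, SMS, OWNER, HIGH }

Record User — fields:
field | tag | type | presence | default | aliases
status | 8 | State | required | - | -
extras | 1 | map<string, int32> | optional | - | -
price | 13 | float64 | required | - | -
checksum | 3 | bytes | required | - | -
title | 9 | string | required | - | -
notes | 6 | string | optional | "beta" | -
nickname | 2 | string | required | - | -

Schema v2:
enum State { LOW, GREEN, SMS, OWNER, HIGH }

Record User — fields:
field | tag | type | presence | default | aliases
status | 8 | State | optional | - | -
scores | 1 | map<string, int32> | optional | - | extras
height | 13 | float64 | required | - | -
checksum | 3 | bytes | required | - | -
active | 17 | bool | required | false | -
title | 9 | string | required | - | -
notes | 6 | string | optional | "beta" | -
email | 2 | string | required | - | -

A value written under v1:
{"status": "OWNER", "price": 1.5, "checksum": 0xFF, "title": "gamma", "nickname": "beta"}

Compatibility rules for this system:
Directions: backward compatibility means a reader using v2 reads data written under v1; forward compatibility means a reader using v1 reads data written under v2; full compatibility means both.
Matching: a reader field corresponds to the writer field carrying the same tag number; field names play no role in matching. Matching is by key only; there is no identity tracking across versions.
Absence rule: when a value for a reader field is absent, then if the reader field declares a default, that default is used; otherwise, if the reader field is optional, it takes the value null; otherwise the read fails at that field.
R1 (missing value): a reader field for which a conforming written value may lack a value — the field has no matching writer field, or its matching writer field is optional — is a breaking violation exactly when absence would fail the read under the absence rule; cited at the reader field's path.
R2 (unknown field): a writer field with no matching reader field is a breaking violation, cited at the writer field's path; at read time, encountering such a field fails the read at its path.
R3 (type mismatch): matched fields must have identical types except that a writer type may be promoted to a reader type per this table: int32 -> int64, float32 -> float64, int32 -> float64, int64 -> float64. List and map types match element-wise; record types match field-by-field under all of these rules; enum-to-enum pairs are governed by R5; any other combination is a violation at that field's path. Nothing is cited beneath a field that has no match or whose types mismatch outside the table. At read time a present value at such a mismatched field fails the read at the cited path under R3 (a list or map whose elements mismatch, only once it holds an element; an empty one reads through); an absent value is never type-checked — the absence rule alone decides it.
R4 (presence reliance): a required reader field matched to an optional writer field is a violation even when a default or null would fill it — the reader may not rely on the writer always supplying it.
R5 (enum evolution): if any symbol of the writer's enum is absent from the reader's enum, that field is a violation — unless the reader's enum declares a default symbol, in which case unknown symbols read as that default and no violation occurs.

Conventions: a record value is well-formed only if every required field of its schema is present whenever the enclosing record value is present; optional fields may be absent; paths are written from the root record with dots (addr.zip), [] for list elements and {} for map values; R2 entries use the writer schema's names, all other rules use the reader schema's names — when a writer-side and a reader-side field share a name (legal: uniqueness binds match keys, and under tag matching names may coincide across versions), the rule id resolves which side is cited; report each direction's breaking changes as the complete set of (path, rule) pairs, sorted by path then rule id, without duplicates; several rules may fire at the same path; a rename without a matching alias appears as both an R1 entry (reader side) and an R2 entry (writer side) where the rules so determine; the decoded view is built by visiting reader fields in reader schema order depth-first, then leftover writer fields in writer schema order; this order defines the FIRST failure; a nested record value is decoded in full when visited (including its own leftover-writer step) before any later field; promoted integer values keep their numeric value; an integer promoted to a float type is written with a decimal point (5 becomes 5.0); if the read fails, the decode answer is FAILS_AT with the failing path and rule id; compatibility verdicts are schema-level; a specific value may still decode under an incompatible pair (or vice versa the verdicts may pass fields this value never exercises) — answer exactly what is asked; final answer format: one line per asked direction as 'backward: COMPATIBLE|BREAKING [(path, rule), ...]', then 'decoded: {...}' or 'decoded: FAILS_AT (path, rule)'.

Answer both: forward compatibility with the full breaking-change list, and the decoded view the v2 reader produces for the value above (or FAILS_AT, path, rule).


forward: BREAKING [(active, R2), (status, R1), (status, R4)]; decoded: {"status": "OWNER", "scores": null, "height": 1.5, "checksum": 0xFF, "active": false, "title": "gamma", "notes": "beta", "email": "beta"}

arrows below run writer -> reader for User
forward pass over User, reader schema v1, writer schema v2:
  status: State -> State, writer optional; from status
  extras: map<string, int32> -> map<string, int32>, writer optional; from scores
  price: float64 -> float64, writer required; from height
  checksum: bytes -> bytes, writer required; from checksum
  title: string -> string, writer required; from title
  notes: string -> string, writer optional; from notes
  nickname: string -> string, writer required; from email
  writer field active has no reader counterpart
  violation R2 at active
  violation R1 at status
  violation R4 at status
  => forward verdict for User: BREAKING, 3 violation(s)
decode walk for User under reader schema v2:
  status := "OWNER"
  scores := null (absent, optional -> null)
  height := 1.5 (from writer price)
  checksum := 0xFF
  active := false (absent -> default)
  title := "gamma"
  notes := "beta" (absent -> default)
  email := "beta" (from writer nickname)
  => decoded: {"status": "OWNER", "scores": null, "height": 1.5, "checksum": 0xFF, "active": false, "title": "gamma", "notes": "beta", "email": "beta"}
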